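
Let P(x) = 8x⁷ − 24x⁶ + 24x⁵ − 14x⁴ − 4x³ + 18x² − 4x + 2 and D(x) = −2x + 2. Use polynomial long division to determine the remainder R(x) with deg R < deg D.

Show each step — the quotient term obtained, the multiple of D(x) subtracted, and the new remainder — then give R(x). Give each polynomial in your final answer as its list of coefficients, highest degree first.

R = [6]

Step 1: lead(8x⁷ − 24x⁶ + 24x⁵ − 14x⁴ − 4x³ + 18x² − 4x + 2) ÷ lead(D) = 8x⁷ ÷ −2x = −4x⁶. Subtract (−4x⁶)·D = 8x⁷ − 8x⁶. Remainder: −16x⁶ + 24x⁵ − 14x⁴ − 4x³ + 18x² − 4x + 2.
Step 2: lead(−16x⁶ + 24x⁵ − 14x⁴ − 4x³ + 18x² − 4x + 2) ÷ lead(D) = −16x⁶ ÷ −2x = 8x⁵. Subtract (8x⁵)·D = −16x⁶ + 16x⁵. Remainder: 8x⁵ − 14x⁴ − 4x³ + 18x² − 4x + 2.
Step 3: lead(8x⁵ − 14x⁴ − 4x³ + 18x² − 4x + 2) ÷ lead(D) = 8x⁵ ÷ −2x = −4x⁴. Subtract (−4x⁴)·D = 8x⁵ − 8x⁴. Remainder: −6x⁴ − 4x³ + 18x² − 4x + 2.
Step 4: lead(−6x⁴ − 4x³ + 18x² − 4x + 2) ÷ lead(D) = −6x⁴ ÷ −2x = 3x³. Subtract (3x³)·D = −6x⁴ + 6x³. Remainder: −10x³ + 18x² − 4x + 2.
Step 5: lead(−10x³ + 18x² − 4x + 2) ÷ lead(D) = −10x³ ÷ −2x = 5x². Subtract (5x²)·D = −10x³ + 10x². Remainder: 8x² − 4x + 2.
Step 6: lead(8x² − 4x + 2) ÷ lead(D) = 8x² ÷ −2x = −4x. Subtract (−4x)·D = 8x² − 8x. Remainder: 4x + 2.
Step 7: lead(4x + 2) ÷ lead(D) = 4x ÷ −2x = −2. Subtract (−2)·D = 4x − 4. Remainder: 6.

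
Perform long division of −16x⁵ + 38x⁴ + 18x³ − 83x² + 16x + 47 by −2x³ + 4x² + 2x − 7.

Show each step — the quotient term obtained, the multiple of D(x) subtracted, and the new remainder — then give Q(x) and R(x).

Step 1: lead(−16x⁵ + 38x⁴ + 18x³ − 83x² + 16x + 47) ÷ lead(D) = −16x⁵ ÷ −2x³ = 8x². Subtract (8x²)·D = −16x⁵ + 32x⁴ + 16x³ − 56x². Remainder: 6x⁴ + 2x³ − 27x² + 16x + 47.
Step 2: lead(6x⁴ + 2x³ − 27x² + 16x + 47) ÷ lead(D) = 6x⁴ ÷ −2x³ = −3x. Subtract (−3x)·D = 6x⁴ − 12x³ − 6x² + 21x. Remainder: 14x³ − 21x² − 5x + 47.
Step 3: lead(14x³ − 21x² − 5x + 47) ÷ lead(D) = 14x³ ÷ −2x³ = −7. Subtract (−7)·D = 14x³ − 28x² − 14x + 49. Remainder: 7x² + 9x − 2.

Q(x) = 8x² − 3x − 7; R(x) = 7x² + 9x − 2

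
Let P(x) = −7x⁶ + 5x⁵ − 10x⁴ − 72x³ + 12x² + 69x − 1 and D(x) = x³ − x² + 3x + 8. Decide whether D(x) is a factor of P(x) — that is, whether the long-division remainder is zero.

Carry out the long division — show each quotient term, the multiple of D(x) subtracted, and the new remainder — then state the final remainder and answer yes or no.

R(x) = 7, so D(x) is not a factor of P(x). no

Step 1: lead(−7x⁶ + 5x⁵ − 10x⁴ − 72x³ + 12x² + 69x − 1) ÷ lead(D) = −7x⁶ ÷ x³ = −7x³. Subtract (−7x³)·D = −7x⁶ + 7x⁵ − 21x⁴ − 56x³. Remainder: −2x⁵ + 11x⁴ − 16x³ + 12x² + 69x − 1.
Step 2: lead(−2x⁵ + 11x⁴ − 16x³ + 12x² + 69x − 1) ÷ lead(D) = −2x⁵ ÷ x³ = −2x². Subtract (−2x²)·D = −2x⁵ + 2x⁴ − 6x³ − 16x². Remainder: 9x⁴ − 10x³ + 28x² + 69x − 1.
Step 3: lead(9x⁴ − 10x³ + 28x² + 69x − 1) ÷ lead(D) = 9x⁴ ÷ x³ = 9x. Subtract (9x)·D = 9x⁴ − 9x³ + 27x² + 72x. Remainder: −x³ + x² − 3x − 1.
Step 4: lead(−x³ + x² − 3x − 1) ÷ lead(D) = −x³ ÷ x³ = −1. Subtract (−1)·D = −x³ + x² − 3x − 8. Remainder: 7.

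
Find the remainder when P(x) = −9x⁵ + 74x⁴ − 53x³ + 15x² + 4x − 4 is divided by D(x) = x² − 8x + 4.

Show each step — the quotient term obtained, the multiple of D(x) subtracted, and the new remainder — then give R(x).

R(x) = 0

Step 1: lead(−9x⁵ + 74x⁴ − 53x³ + 15x² + 4x − 4) ÷ lead(D) = −9x⁵ ÷ x² = −9x³. Subtract (−9x³)·D = −9x⁵ + 72x⁴ − 36x³. Remainder: 2x⁴ − 17x³ + 15x² + 4x − 4.
Step 2: lead(2x⁴ − 17x³ + 15x² + 4x − 4) ÷ lead(D) = 2x⁴ ÷ x² = 2x². Subtract (2x²)·D = 2x⁴ − 16x³ + 8x². Remainder: −x³ + 7x² + 4x − 4.
Step 3: lead(−x³ + 7x² + 4x − 4) ÷ lead(D) = −x³ ÷ x² = −x. Subtract (−x)·D = −x³ + 8x² − 4x. Remainder: −x² + 8x − 4.
Step 4: lead(−x² + 8x − 4) ÷ lead(D) = −x² ÷ x² = −1. Subtract (−1)·D = −x² + 8x − 4. Remainder: 0.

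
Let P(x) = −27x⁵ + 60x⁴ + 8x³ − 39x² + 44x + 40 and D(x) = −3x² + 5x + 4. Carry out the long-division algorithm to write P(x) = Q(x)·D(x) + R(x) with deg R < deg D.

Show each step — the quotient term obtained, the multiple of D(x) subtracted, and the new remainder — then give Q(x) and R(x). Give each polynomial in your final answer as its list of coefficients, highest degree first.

Step 1: lead(−27x⁵ + 60x⁴ + 8x³ − 39x² + 44x + 40) ÷ lead(D) = −27x⁵ ÷ −3x² = 9x³. Subtract (9x³)·D = −27x⁵ + 45x⁴ + 36x³. Remainder: 15x⁴ − 28x³ − 39x² + 44x + 40.
Step 2: lead(15x⁴ − 28x³ − 39x² + 44x + 40) ÷ lead(D) = 15x⁴ ÷ −3x² = −5x². Subtract (−5x²)·D = 15x⁴ − 25x³ − 20x². Remainder: −3x³ − 19x² + 44x + 40.
Step 3: lead(−3x³ − 19x² + 44x + 40) ÷ lead(D) = −3x³ ÷ −3x² = x. Subtract (x)·D = −3x³ + 5x² + 4x. Remainder: −24x² + 40x + 40.
Step 4: lead(−24x² + 40x + 40) ÷ lead(D) = −24x² ÷ −3x² = 8. Subtract (8)·D = −24x² + 40x + 32. Remainder: 8.

Q = [9, -5, 1, 8]; R = [8]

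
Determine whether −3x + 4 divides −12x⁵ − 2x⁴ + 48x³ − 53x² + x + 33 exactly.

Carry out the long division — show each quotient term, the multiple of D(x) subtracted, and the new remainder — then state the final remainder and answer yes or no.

Step 1: lead(−12x⁵ − 2x⁴ + 48x³ − 53x² + x + 33) ÷ lead(D) = −12x⁵ ÷ −3x = 4x⁴. Subtract (4x⁴)·D = −12x⁵ + 16x⁴. Remainder: −18x⁴ + 48x³ − 53x² + x + 33.
Step 2: lead(−18x⁴ + 48x³ − 53x² + x + 33) ÷ lead(D) = −18x⁴ ÷ −3x = 6x³. Subtract (6x³)·D = −18x⁴ + 24x³. Remainder: 24x³ − 53x² + x + 33.
Step 3: lead(24x³ − 53x² + x + 33) ÷ lead(D) = 24x³ ÷ −3x = −8x². Subtract (−8x²)·D = 24x³ − 32x². Remainder: −21x² + x + 33.
Step 4: lead(−21x² + x + 33) ÷ lead(D) = −21x² ÷ −3x = 7x. Subtract (7x)·D = −21x² + 28x. Remainder: −27x + 33.
Step 5: lead(−27x + 33) ÷ lead(D) = −27x ÷ −3x = 9. Subtract (9)·D = −27x + 36. Remainder: −3.

R(x) = −3, so D(x) is not a factor of P(x). no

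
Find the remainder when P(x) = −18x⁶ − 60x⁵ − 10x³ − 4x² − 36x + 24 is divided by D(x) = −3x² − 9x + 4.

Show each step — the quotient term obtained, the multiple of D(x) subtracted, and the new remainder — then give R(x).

Step 1: lead(−18x⁶ − 60x⁵ − 10x³ − 4x² − 36x + 24) ÷ lead(D) = −18x⁶ ÷ −3x² = 6x⁴. Subtract (6x⁴)·D = −18x⁶ − 54x⁵ + 24x⁴. Remainder: −6x⁵ − 24x⁴ − 10x³ − 4x² − 36x + 24.
Step 2: lead(−6x⁵ − 24x⁴ − 10x³ − 4x² − 36x + 24) ÷ lead(D) = −6x⁵ ÷ −3x² = 2x³. Subtract (2x³)·D = −6x⁵ − 18x⁴ + 8x³. Remainder: −6x⁴ − 18x³ − 4x² − 36x + 24.
Step 3: lead(−6x⁴ − 18x³ − 4x² − 36x + 24) ÷ lead(D) = −6x⁴ ÷ −3x² = 2x². Subtract (2x²)·D = −6x⁴ − 18x³ + 8x². Remainder: −12x² − 36x + 24.
Step 4: lead(−12x² − 36x + 24) ÷ lead(D) = −12x² ÷ −3x² = 4. Subtract (4)·D = −12x² − 36x + 16. Remainder: 8.

R(x) = 8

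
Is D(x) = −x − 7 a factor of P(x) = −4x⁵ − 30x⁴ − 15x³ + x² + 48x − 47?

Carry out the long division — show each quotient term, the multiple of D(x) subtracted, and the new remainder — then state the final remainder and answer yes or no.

Step 1: lead(−4x⁵ − 30x⁴ − 15x³ + x² + 48x − 47) ÷ lead(D) = −4x⁵ ÷ −x = 4x⁴. Subtract (4x⁴)·D = −4x⁵ − 28x⁴. Remainder: −2x⁴ − 15x³ + x² + 48x − 47.
Step 2: lead(−2x⁴ − 15x³ + x² + 48x − 47) ÷ lead(D) = −2x⁴ ÷ −x = 2x³. Subtract (2x³)·D = −2x⁴ − 14x³. Remainder: −x³ + x² + 48x − 47.
Step 3: lead(−x³ + x² + 48x − 47) ÷ lead(D) = −x³ ÷ −x = x². Subtract (x²)·D = −x³ − 7x². Remainder: 8x² + 48x − 47.
Step 4: lead(8x² + 48x − 47) ÷ lead(D) = 8x² ÷ −x = −8x. Subtract (−8x)·D = 8x² + 56x. Remainder: −8x − 47.
Step 5: lead(−8x − 47) ÷ lead(D) = −8x ÷ −x = 8. Subtract (8)·D = −8x − 56. Remainder: 9.

R(x) = 9, so D(x) is not a factor of P(x). no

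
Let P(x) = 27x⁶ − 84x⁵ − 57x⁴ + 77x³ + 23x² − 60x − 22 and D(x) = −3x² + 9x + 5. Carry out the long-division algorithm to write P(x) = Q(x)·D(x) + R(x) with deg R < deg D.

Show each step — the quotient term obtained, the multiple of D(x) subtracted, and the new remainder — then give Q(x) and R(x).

Q(x) = −9x⁴ + x³ + 7x² − 3x − 5; R(x) = 3

Step 1: lead(27x⁶ − 84x⁵ − 57x⁴ + 77x³ + 23x² − 60x − 22) ÷ lead(D) = 27x⁶ ÷ −3x² = −9x⁴. Subtract (−9x⁴)·D = 27x⁶ − 81x⁵ − 45x⁴. Remainder: −3x⁵ − 12x⁴ + 77x³ + 23x² − 60x − 22.
Step 2: lead(−3x⁵ − 12x⁴ + 77x³ + 23x² − 60x − 22) ÷ lead(D) = −3x⁵ ÷ −3x² = x³. Subtract (x³)·D = −3x⁵ + 9x⁴ + 5x³. Remainder: −21x⁴ + 72x³ + 23x² − 60x − 22.
Step 3: lead(−21x⁴ + 72x³ + 23x² − 60x − 22) ÷ lead(D) = −21x⁴ ÷ −3x² = 7x². Subtract (7x²)·D = −21x⁴ + 63x³ + 35x². Remainder: 9x³ − 12x² − 60x − 22.
Step 4: lead(9x³ − 12x² − 60x − 22) ÷ lead(D) = 9x³ ÷ −3x² = −3x. Subtract (−3x)·D = 9x³ − 27x² − 15x. Remainder: 15x² − 45x − 22.
Step 5: lead(15x² − 45x − 22) ÷ lead(D) = 15x² ÷ −3x² = −5. Subtract (−5)·D = 15x² − 45x − 25. Remainder: 3.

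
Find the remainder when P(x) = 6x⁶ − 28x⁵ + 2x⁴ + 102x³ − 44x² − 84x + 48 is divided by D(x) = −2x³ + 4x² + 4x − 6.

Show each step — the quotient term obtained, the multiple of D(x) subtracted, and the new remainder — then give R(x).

Step 1: lead(6x⁶ − 28x⁵ + 2x⁴ + 102x³ − 44x² − 84x + 48) ÷ lead(D) = 6x⁶ ÷ −2x³ = −3x³. Subtract (−3x³)·D = 6x⁶ − 12x⁵ − 12x⁴ + 18x³. Remainder: −16x⁵ + 14x⁴ + 84x³ − 44x² − 84x + 48.
Step 2: lead(−16x⁵ + 14x⁴ + 84x³ − 44x² − 84x + 48) ÷ lead(D) = −16x⁵ ÷ −2x³ = 8x². Subtract (8x²)·D = −16x⁵ + 32x⁴ + 32x³ − 48x². Remainder: −18x⁴ + 52x³ + 4x² − 84x + 48.
Step 3: lead(−18x⁴ + 52x³ + 4x² − 84x + 48) ÷ lead(D) = −18x⁴ ÷ −2x³ = 9x. Subtract (9x)·D = −18x⁴ + 36x³ + 36x² − 54x. Remainder: 16x³ − 32x² − 30x + 48.
Step 4: lead(16x³ − 32x² − 30x + 48) ÷ lead(D) = 16x³ ÷ −2x³ = −8. Subtract (−8)·D = 16x³ − 32x² − 32x + 48. Remainder: 2x.

R(x) = 2x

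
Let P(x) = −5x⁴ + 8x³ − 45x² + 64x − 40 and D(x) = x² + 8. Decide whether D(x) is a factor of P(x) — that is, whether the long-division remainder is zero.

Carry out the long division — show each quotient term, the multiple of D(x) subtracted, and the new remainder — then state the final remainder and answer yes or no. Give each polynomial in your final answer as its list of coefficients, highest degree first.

R = [0], so D(x) is a factor of P(x). yes

Step 1: lead(−5x⁴ + 8x³ − 45x² + 64x − 40) ÷ lead(D) = −5x⁴ ÷ x² = −5x². Subtract (−5x²)·D = −5x⁴ − 40x². Remainder: 8x³ − 5x² + 64x − 40.
Step 2: lead(8x³ − 5x² + 64x − 40) ÷ lead(D) = 8x³ ÷ x² = 8x. Subtract (8x)·D = 8x³ + 64x. Remainder: −5x² − 40.
Step 3: lead(−5x² − 40) ÷ lead(D) = −5x² ÷ x² = −5. Subtract (−5)·D = −5x² − 40. Remainder: 0.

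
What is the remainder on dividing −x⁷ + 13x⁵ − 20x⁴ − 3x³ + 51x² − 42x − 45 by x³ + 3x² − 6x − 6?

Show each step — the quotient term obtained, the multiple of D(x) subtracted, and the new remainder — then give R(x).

Step 1: lead(−x⁷ + 13x⁵ − 20x⁴ − 3x³ + 51x² − 42x − 45) ÷ lead(D) = −x⁷ ÷ x³ = −x⁴. Subtract (−x⁴)·D = −x⁷ − 3x⁶ + 6x⁵ + 6x⁴. Remainder: 3x⁶ + 7x⁵ − 26x⁴ − 3x³ + 51x² − 42x − 45.
Step 2: lead(3x⁶ + 7x⁵ − 26x⁴ − 3x³ + 51x² − 42x − 45) ÷ lead(D) = 3x⁶ ÷ x³ = 3x³. Subtract (3x³)·D = 3x⁶ + 9x⁵ − 18x⁴ − 18x³. Remainder: −2x⁵ − 8x⁴ + 15x³ + 51x² − 42x − 45.
Step 3: lead(−2x⁵ − 8x⁴ + 15x³ + 51x² − 42x − 45) ÷ lead(D) = −2x⁵ ÷ x³ = −2x². Subtract (−2x²)·D = −2x⁵ − 6x⁴ + 12x³ + 12x². Remainder: −2x⁴ + 3x³ + 39x² − 42x − 45.
Step 4: lead(−2x⁴ + 3x³ + 39x² − 42x − 45) ÷ lead(D) = −2x⁴ ÷ x³ = −2x. Subtract (−2x)·D = −2x⁴ − 6x³ + 12x² + 12x. Remainder: 9x³ + 27x² − 54x − 45.
Step 5: lead(9x³ + 27x² − 54x − 45) ÷ lead(D) = 9x³ ÷ x³ = 9. Subtract (9)·D = 9x³ + 27x² − 54x − 54. Remainder: 9.

R(x) = 9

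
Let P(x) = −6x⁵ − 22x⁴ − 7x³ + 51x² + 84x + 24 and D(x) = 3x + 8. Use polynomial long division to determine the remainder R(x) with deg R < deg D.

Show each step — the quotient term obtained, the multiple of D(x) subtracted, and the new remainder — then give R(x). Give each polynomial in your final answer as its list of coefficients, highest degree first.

Step 1: lead(−6x⁵ − 22x⁴ − 7x³ + 51x² + 84x + 24) ÷ lead(D) = −6x⁵ ÷ 3x = −2x⁴. Subtract (−2x⁴)·D = −6x⁵ − 16x⁴. Remainder: −6x⁴ − 7x³ + 51x² + 84x + 24.
Step 2: lead(−6x⁴ − 7x³ + 51x² + 84x + 24) ÷ lead(D) = −6x⁴ ÷ 3x = −2x³. Subtract (−2x³)·D = −6x⁴ − 16x³. Remainder: 9x³ + 51x² + 84x + 24.
Step 3: lead(9x³ + 51x² + 84x + 24) ÷ lead(D) = 9x³ ÷ 3x = 3x². Subtract (3x²)·D = 9x³ + 24x². Remainder: 27x² + 84x + 24.
Step 4: lead(27x² + 84x + 24) ÷ lead(D) = 27x² ÷ 3x = 9x. Subtract (9x)·D = 27x² + 72x. Remainder: 12x + 24.
Step 5: lead(12x + 24) ÷ lead(D) = 12x ÷ 3x = 4. Subtract (4)·D = 12x + 32. Remainder: −8.

R = [-8]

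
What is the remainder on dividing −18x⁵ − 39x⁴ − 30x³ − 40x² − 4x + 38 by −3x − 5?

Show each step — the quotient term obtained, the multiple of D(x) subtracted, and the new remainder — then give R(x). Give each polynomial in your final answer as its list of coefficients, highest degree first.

R = [3]

Step 1: lead(−18x⁵ − 39x⁴ − 30x³ − 40x² − 4x + 38) ÷ lead(D) = −18x⁵ ÷ −3x = 6x⁴. Subtract (6x⁴)·D = −18x⁵ − 30x⁴. Remainder: −9x⁴ − 30x³ − 40x² − 4x + 38.
Step 2: lead(−9x⁴ − 30x³ − 40x² − 4x + 38) ÷ lead(D) = −9x⁴ ÷ −3x = 3x³. Subtract (3x³)·D = −9x⁴ − 15x³. Remainder: −15x³ − 40x² − 4x + 38.
Step 3: lead(−15x³ − 40x² − 4x + 38) ÷ lead(D) = −15x³ ÷ −3x = 5x². Subtract (5x²)·D = −15x³ − 25x². Remainder: −15x² − 4x + 38.
Step 4: lead(−15x² − 4x + 38) ÷ lead(D) = −15x² ÷ −3x = 5x. Subtract (5x)·D = −15x² − 25x. Remainder: 21x + 38.
Step 5: lead(21x + 38) ÷ lead(D) = 21x ÷ −3x = −7. Subtract (−7)·D = 21x + 35. Remainder: 3.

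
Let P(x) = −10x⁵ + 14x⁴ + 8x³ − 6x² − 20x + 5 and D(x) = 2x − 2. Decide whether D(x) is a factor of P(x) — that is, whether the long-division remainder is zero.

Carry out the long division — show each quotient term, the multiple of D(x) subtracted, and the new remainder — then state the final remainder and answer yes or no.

Step 1: lead(−10x⁵ + 14x⁴ + 8x³ − 6x² − 20x + 5) ÷ lead(D) = −10x⁵ ÷ 2x = −5x⁴. Subtract (−5x⁴)·D = −10x⁵ + 10x⁴. Remainder: 4x⁴ + 8x³ − 6x² − 20x + 5.
Step 2: lead(4x⁴ + 8x³ − 6x² − 20x + 5) ÷ lead(D) = 4x⁴ ÷ 2x = 2x³. Subtract (2x³)·D = 4x⁴ − 4x³. Remainder: 12x³ − 6x² − 20x + 5.
Step 3: lead(12x³ − 6x² − 20x + 5) ÷ lead(D) = 12x³ ÷ 2x = 6x². Subtract (6x²)·D = 12x³ − 12x². Remainder: 6x² − 20x + 5.
Step 4: lead(6x² − 20x + 5) ÷ lead(D) = 6x² ÷ 2x = 3x. Subtract (3x)·D = 6x² − 6x. Remainder: −14x + 5.
Step 5: lead(−14x + 5) ÷ lead(D) = −14x ÷ 2x = −7. Subtract (−7)·D = −14x + 14. Remainder: −9.

R(x) = −9, so D(x) is not a factor of P(x). no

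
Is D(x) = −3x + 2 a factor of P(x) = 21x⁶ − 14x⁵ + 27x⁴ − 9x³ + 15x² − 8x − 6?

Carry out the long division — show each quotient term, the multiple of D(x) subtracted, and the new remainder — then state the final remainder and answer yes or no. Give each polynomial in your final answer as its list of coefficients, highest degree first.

R = [-2], so D(x) is not a factor of P(x). no

Step 1: lead(21x⁶ − 14x⁵ + 27x⁴ − 9x³ + 15x² − 8x − 6) ÷ lead(D) = 21x⁶ ÷ −3x = −7x⁵. Subtract (−7x⁵)·D = 21x⁶ − 14x⁵. Remainder: 27x⁴ − 9x³ + 15x² − 8x − 6.
Step 2: lead(27x⁴ − 9x³ + 15x² − 8x − 6) ÷ lead(D) = 27x⁴ ÷ −3x = −9x³. Subtract (−9x³)·D = 27x⁴ − 18x³. Remainder: 9x³ + 15x² − 8x − 6.
Step 3: lead(9x³ + 15x² − 8x − 6) ÷ lead(D) = 9x³ ÷ −3x = −3x². Subtract (−3x²)·D = 9x³ − 6x². Remainder: 21x² − 8x − 6.
Step 4: lead(21x² − 8x − 6) ÷ lead(D) = 21x² ÷ −3x = −7x. Subtract (−7x)·D = 21x² − 14x. Remainder: 6x − 6.
Step 5: lead(6x − 6) ÷ lead(D) = 6x ÷ −3x = −2. Subtract (−2)·D = 6x − 4. Remainder: −2.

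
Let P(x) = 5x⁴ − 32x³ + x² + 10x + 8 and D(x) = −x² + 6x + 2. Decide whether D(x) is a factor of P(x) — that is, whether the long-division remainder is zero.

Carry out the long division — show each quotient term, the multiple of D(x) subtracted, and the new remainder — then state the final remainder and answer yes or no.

Step 1: lead(5x⁴ − 32x³ + x² + 10x + 8) ÷ lead(D) = 5x⁴ ÷ −x² = −5x². Subtract (−5x²)·D = 5x⁴ − 30x³ − 10x². Remainder: −2x³ + 11x² + 10x + 8.
Step 2: lead(−2x³ + 11x² + 10x + 8) ÷ lead(D) = −2x³ ÷ −x² = 2x. Subtract (2x)·D = −2x³ + 12x² + 4x. Remainder: −x² + 6x + 8.
Step 3: lead(−x² + 6x + 8) ÷ lead(D) = −x² ÷ −x² = 1. Subtract (1)·D = −x² + 6x + 2. Remainder: 6.

R(x) = 6, so D(x) is not a factor of P(x). no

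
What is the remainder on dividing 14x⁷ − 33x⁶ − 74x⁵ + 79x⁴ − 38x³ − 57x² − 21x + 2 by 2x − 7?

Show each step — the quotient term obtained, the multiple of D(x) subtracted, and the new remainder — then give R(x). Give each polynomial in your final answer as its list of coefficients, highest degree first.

Step 1: lead(14x⁷ − 33x⁶ − 74x⁵ + 79x⁴ − 38x³ − 57x² − 21x + 2) ÷ lead(D) = 14x⁷ ÷ 2x = 7x⁶. Subtract (7x⁶)·D = 14x⁷ − 49x⁶. Remainder: 16x⁶ − 74x⁵ + 79x⁴ − 38x³ − 57x² − 21x + 2.
Step 2: lead(16x⁶ − 74x⁵ + 79x⁴ − 38x³ − 57x² − 21x + 2) ÷ lead(D) = 16x⁶ ÷ 2x = 8x⁵. Subtract (8x⁵)·D = 16x⁶ − 56x⁵. Remainder: −18x⁵ + 79x⁴ − 38x³ − 57x² − 21x + 2.
Step 3: lead(−18x⁵ + 79x⁴ − 38x³ − 57x² − 21x + 2) ÷ lead(D) = −18x⁵ ÷ 2x = −9x⁴. Subtract (−9x⁴)·D = −18x⁵ + 63x⁴. Remainder: 16x⁴ − 38x³ − 57x² − 21x + 2.
Step 4: lead(16x⁴ − 38x³ − 57x² − 21x + 2) ÷ lead(D) = 16x⁴ ÷ 2x = 8x³. Subtract (8x³)·D = 16x⁴ − 56x³. Remainder: 18x³ − 57x² − 21x + 2.
Step 5: lead(18x³ − 57x² − 21x + 2) ÷ lead(D) = 18x³ ÷ 2x = 9x². Subtract (9x²)·D = 18x³ − 63x². Remainder: 6x² − 21x + 2.
Step 6: lead(6x² − 21x + 2) ÷ lead(D) = 6x² ÷ 2x = 3x. Subtract (3x)·D = 6x² − 21x. Remainder: 2.

R = [2]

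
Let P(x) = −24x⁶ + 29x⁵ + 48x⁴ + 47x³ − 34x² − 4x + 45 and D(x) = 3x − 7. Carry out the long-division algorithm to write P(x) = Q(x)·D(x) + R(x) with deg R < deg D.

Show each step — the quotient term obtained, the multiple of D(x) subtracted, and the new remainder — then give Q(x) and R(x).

Q(x) = −8x⁵ − 9x⁴ − 5x³ + 4x² − 2x − 6; R(x) = 3

Step 1: lead(−24x⁶ + 29x⁵ + 48x⁴ + 47x³ − 34x² − 4x + 45) ÷ lead(D) = −24x⁶ ÷ 3x = −8x⁵. Subtract (−8x⁵)·D = −24x⁶ + 56x⁵. Remainder: −27x⁵ + 48x⁴ + 47x³ − 34x² − 4x + 45.
Step 2: lead(−27x⁵ + 48x⁴ + 47x³ − 34x² − 4x + 45) ÷ lead(D) = −27x⁵ ÷ 3x = −9x⁴. Subtract (−9x⁴)·D = −27x⁵ + 63x⁴. Remainder: −15x⁴ + 47x³ − 34x² − 4x + 45.
Step 3: lead(−15x⁴ + 47x³ − 34x² − 4x + 45) ÷ lead(D) = −15x⁴ ÷ 3x = −5x³. Subtract (−5x³)·D = −15x⁴ + 35x³. Remainder: 12x³ − 34x² − 4x + 45.
Step 4: lead(12x³ − 34x² − 4x + 45) ÷ lead(D) = 12x³ ÷ 3x = 4x². Subtract (4x²)·D = 12x³ − 28x². Remainder: −6x² − 4x + 45.
Step 5: lead(−6x² − 4x + 45) ÷ lead(D) = −6x² ÷ 3x = −2x. Subtract (−2x)·D = −6x² + 14x. Remainder: −18x + 45.
Step 6: lead(−18x + 45) ÷ lead(D) = −18x ÷ 3x = −6. Subtract (−6)·D = −18x + 42. Remainder: 3.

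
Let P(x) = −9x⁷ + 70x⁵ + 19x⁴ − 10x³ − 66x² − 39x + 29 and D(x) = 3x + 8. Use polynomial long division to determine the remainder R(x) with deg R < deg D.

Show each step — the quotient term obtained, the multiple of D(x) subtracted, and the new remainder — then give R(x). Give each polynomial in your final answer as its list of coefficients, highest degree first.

R = [5]

Step 1: lead(−9x⁷ + 70x⁵ + 19x⁴ − 10x³ − 66x² − 39x + 29) ÷ lead(D) = −9x⁷ ÷ 3x = −3x⁶. Subtract (−3x⁶)·D = −9x⁷ − 24x⁶. Remainder: 24x⁶ + 70x⁵ + 19x⁴ − 10x³ − 66x² − 39x + 29.
Step 2: lead(24x⁶ + 70x⁵ + 19x⁴ − 10x³ − 66x² − 39x + 29) ÷ lead(D) = 24x⁶ ÷ 3x = 8x⁵. Subtract (8x⁵)·D = 24x⁶ + 64x⁵. Remainder: 6x⁵ + 19x⁴ − 10x³ − 66x² − 39x + 29.
Step 3: lead(6x⁵ + 19x⁴ − 10x³ − 66x² − 39x + 29) ÷ lead(D) = 6x⁵ ÷ 3x = 2x⁴. Subtract (2x⁴)·D = 6x⁵ + 16x⁴. Remainder: 3x⁴ − 10x³ − 66x² − 39x + 29.
Step 4: lead(3x⁴ − 10x³ − 66x² − 39x + 29) ÷ lead(D) = 3x⁴ ÷ 3x = x³. Subtract (x³)·D = 3x⁴ + 8x³. Remainder: −18x³ − 66x² − 39x + 29.
Step 5: lead(−18x³ − 66x² − 39x + 29) ÷ lead(D) = −18x³ ÷ 3x = −6x². Subtract (−6x²)·D = −18x³ − 48x². Remainder: −18x² − 39x + 29.
Step 6: lead(−18x² − 39x + 29) ÷ lead(D) = −18x² ÷ 3x = −6x. Subtract (−6x)·D = −18x² − 48x. Remainder: 9x + 29.
Step 7: lead(9x + 29) ÷ lead(D) = 9x ÷ 3x = 3. Subtract (3)·D = 9x + 24. Remainder: 5.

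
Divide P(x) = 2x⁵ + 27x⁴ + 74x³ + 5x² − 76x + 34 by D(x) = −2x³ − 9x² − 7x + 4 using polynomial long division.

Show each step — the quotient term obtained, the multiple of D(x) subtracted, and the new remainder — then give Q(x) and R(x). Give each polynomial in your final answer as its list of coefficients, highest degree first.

Step 1: lead(2x⁵ + 27x⁴ + 74x³ + 5x² − 76x + 34) ÷ lead(D) = 2x⁵ ÷ −2x³ = −x². Subtract (−x²)·D = 2x⁵ + 9x⁴ + 7x³ − 4x². Remainder: 18x⁴ + 67x³ + 9x² − 76x + 34.
Step 2: lead(18x⁴ + 67x³ + 9x² − 76x + 34) ÷ lead(D) = 18x⁴ ÷ −2x³ = −9x. Subtract (−9x)·D = 18x⁴ + 81x³ + 63x² − 36x. Remainder: −14x³ − 54x² − 40x + 34.
Step 3: lead(−14x³ − 54x² − 40x + 34) ÷ lead(D) = −14x³ ÷ −2x³ = 7. Subtract (7)·D = −14x³ − 63x² − 49x + 28. Remainder: 9x² + 9x + 6.

Q = [-1, -9, 7]; R = [9, 9, 6]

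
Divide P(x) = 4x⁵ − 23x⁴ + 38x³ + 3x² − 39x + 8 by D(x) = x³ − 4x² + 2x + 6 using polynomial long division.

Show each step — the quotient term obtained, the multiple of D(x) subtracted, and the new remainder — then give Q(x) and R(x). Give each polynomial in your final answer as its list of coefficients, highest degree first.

Step 1: lead(4x⁵ − 23x⁴ + 38x³ + 3x² − 39x + 8) ÷ lead(D) = 4x⁵ ÷ x³ = 4x². Subtract (4x²)·D = 4x⁵ − 16x⁴ + 8x³ + 24x². Remainder: −7x⁴ + 30x³ − 21x² − 39x + 8.
Step 2: lead(−7x⁴ + 30x³ − 21x² − 39x + 8) ÷ lead(D) = −7x⁴ ÷ x³ = −7x. Subtract (−7x)·D = −7x⁴ + 28x³ − 14x² − 42x. Remainder: 2x³ − 7x² + 3x + 8.
Step 3: lead(2x³ − 7x² + 3x + 8) ÷ lead(D) = 2x³ ÷ x³ = 2. Subtract (2)·D = 2x³ − 8x² + 4x + 12. Remainder: x² − x − 4.

Q = [4, -7, 2]; R = [1, -1, -4]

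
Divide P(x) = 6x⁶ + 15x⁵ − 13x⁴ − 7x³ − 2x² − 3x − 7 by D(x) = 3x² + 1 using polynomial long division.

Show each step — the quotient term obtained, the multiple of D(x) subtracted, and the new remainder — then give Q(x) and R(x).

Step 1: lead(6x⁶ + 15x⁵ − 13x⁴ − 7x³ − 2x² − 3x − 7) ÷ lead(D) = 6x⁶ ÷ 3x² = 2x⁴. Subtract (2x⁴)·D = 6x⁶ + 2x⁴. Remainder: 15x⁵ − 15x⁴ − 7x³ − 2x² − 3x − 7.
Step 2: lead(15x⁵ − 15x⁴ − 7x³ − 2x² − 3x − 7) ÷ lead(D) = 15x⁵ ÷ 3x² = 5x³. Subtract (5x³)·D = 15x⁵ + 5x³. Remainder: −15x⁴ − 12x³ − 2x² − 3x − 7.
Step 3: lead(−15x⁴ − 12x³ − 2x² − 3x − 7) ÷ lead(D) = −15x⁴ ÷ 3x² = −5x². Subtract (−5x²)·D = −15x⁴ − 5x². Remainder: −12x³ + 3x² − 3x − 7.
Step 4: lead(−12x³ + 3x² − 3x − 7) ÷ lead(D) = −12x³ ÷ 3x² = −4x. Subtract (−4x)·D = −12x³ − 4x. Remainder: 3x² + x − 7.
Step 5: lead(3x² + x − 7) ÷ lead(D) = 3x² ÷ 3x² = 1. Subtract (1)·D = 3x² + 1. Remainder: x − 8.

Q(x) = 2x⁴ + 5x³ − 5x² − 4x + 1; R(x) = x − 8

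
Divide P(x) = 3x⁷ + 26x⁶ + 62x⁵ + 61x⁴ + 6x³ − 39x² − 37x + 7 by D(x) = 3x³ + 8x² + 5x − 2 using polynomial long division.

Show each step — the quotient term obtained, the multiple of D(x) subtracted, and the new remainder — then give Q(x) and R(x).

Step 1: lead(3x⁷ + 26x⁶ + 62x⁵ + 61x⁴ + 6x³ − 39x² − 37x + 7) ÷ lead(D) = 3x⁷ ÷ 3x³ = x⁴. Subtract (x⁴)·D = 3x⁷ + 8x⁶ + 5x⁵ − 2x⁴. Remainder: 18x⁶ + 57x⁵ + 63x⁴ + 6x³ − 39x² − 37x + 7.
Step 2: lead(18x⁶ + 57x⁵ + 63x⁴ + 6x³ − 39x² − 37x + 7) ÷ lead(D) = 18x⁶ ÷ 3x³ = 6x³. Subtract (6x³)·D = 18x⁶ + 48x⁵ + 30x⁴ − 12x³. Remainder: 9x⁵ + 33x⁴ + 18x³ − 39x² − 37x + 7.
Step 3: lead(9x⁵ + 33x⁴ + 18x³ − 39x² − 37x + 7) ÷ lead(D) = 9x⁵ ÷ 3x³ = 3x². Subtract (3x²)·D = 9x⁵ + 24x⁴ + 15x³ − 6x². Remainder: 9x⁴ + 3x³ − 33x² − 37x + 7.
Step 4: lead(9x⁴ + 3x³ − 33x² − 37x + 7) ÷ lead(D) = 9x⁴ ÷ 3x³ = 3x. Subtract (3x)·D = 9x⁴ + 24x³ + 15x² − 6x. Remainder: −21x³ − 48x² − 31x + 7.
Step 5: lead(−21x³ − 48x² − 31x + 7) ÷ lead(D) = −21x³ ÷ 3x³ = −7. Subtract (−7)·D = −21x³ − 56x² − 35x + 14. Remainder: 8x² + 4x − 7.

Q(x) = x⁴ + 6x³ + 3x² + 3x − 7; R(x) = 8x² + 4x − 7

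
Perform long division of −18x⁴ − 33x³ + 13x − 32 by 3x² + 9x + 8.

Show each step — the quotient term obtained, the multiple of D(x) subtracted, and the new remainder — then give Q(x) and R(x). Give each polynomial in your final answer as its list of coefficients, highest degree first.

Q = [-6, 7, -5]; R = [2, 8]

Step 1: lead(−18x⁴ − 33x³ + 13x − 32) ÷ lead(D) = −18x⁴ ÷ 3x² = −6x². Subtract (−6x²)·D = −18x⁴ − 54x³ − 48x². Remainder: 21x³ + 48x² + 13x − 32.
Step 2: lead(21x³ + 48x² + 13x − 32) ÷ lead(D) = 21x³ ÷ 3x² = 7x. Subtract (7x)·D = 21x³ + 63x² + 56x. Remainder: −15x² − 43x − 32.
Step 3: lead(−15x² − 43x − 32) ÷ lead(D) = −15x² ÷ 3x² = −5. Subtract (−5)·D = −15x² − 45x − 40. Remainder: 2x + 8.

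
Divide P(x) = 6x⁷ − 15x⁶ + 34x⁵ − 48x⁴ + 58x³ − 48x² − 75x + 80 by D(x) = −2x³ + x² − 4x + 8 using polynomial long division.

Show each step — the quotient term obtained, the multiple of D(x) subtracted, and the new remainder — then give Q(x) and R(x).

Step 1: lead(6x⁷ − 15x⁶ + 34x⁵ − 48x⁴ + 58x³ − 48x² − 75x + 80) ÷ lead(D) = 6x⁷ ÷ −2x³ = −3x⁴. Subtract (−3x⁴)·D = 6x⁷ − 3x⁶ + 12x⁵ − 24x⁴. Remainder: −12x⁶ + 22x⁵ − 24x⁴ + 58x³ − 48x² − 75x + 80.
Step 2: lead(−12x⁶ + 22x⁵ − 24x⁴ + 58x³ − 48x² − 75x + 80) ÷ lead(D) = −12x⁶ ÷ −2x³ = 6x³. Subtract (6x³)·D = −12x⁶ + 6x⁵ − 24x⁴ + 48x³. Remainder: 16x⁵ + 10x³ − 48x² − 75x + 80.
Step 3: lead(16x⁵ + 10x³ − 48x² − 75x + 80) ÷ lead(D) = 16x⁵ ÷ −2x³ = −8x². Subtract (−8x²)·D = 16x⁵ − 8x⁴ + 32x³ − 64x². Remainder: 8x⁴ − 22x³ + 16x² − 75x + 80.
Step 4: lead(8x⁴ − 22x³ + 16x² − 75x + 80) ÷ lead(D) = 8x⁴ ÷ −2x³ = −4x. Subtract (−4x)·D = 8x⁴ − 4x³ + 16x² − 32x. Remainder: −18x³ − 43x + 80.
Step 5: lead(−18x³ − 43x + 80) ÷ lead(D) = −18x³ ÷ −2x³ = 9. Subtract (9)·D = −18x³ + 9x² − 36x + 72. Remainder: −9x² − 7x + 8.

Q(x) = −3x⁴ + 6x³ − 8x² − 4x + 9; R(x) = −9x² − 7x + 8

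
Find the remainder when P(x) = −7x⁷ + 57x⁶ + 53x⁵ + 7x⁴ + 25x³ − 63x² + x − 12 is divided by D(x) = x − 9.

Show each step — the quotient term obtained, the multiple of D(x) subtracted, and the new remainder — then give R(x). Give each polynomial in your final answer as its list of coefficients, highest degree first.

Step 1: lead(−7x⁷ + 57x⁶ + 53x⁵ + 7x⁴ + 25x³ − 63x² + x − 12) ÷ lead(D) = −7x⁷ ÷ x = −7x⁶. Subtract (−7x⁶)·D = −7x⁷ + 63x⁶. Remainder: −6x⁶ + 53x⁵ + 7x⁴ + 25x³ − 63x² + x − 12.
Step 2: lead(−6x⁶ + 53x⁵ + 7x⁴ + 25x³ − 63x² + x − 12) ÷ lead(D) = −6x⁶ ÷ x = −6x⁵. Subtract (−6x⁵)·D = −6x⁶ + 54x⁵. Remainder: −x⁵ + 7x⁴ + 25x³ − 63x² + x − 12.
Step 3: lead(−x⁵ + 7x⁴ + 25x³ − 63x² + x − 12) ÷ lead(D) = −x⁵ ÷ x = −x⁴. Subtract (−x⁴)·D = −x⁵ + 9x⁴. Remainder: −2x⁴ + 25x³ − 63x² + x − 12.
Step 4: lead(−2x⁴ + 25x³ − 63x² + x − 12) ÷ lead(D) = −2x⁴ ÷ x = −2x³. Subtract (−2x³)·D = −2x⁴ + 18x³. Remainder: 7x³ − 63x² + x − 12.
Step 5: lead(7x³ − 63x² + x − 12) ÷ lead(D) = 7x³ ÷ x = 7x². Subtract (7x²)·D = 7x³ − 63x². Remainder: x − 12.
Step 6: lead(x − 12) ÷ lead(D) = x ÷ x = 1. Subtract (1)·D = x − 9. Remainder: −3.

R = [-3]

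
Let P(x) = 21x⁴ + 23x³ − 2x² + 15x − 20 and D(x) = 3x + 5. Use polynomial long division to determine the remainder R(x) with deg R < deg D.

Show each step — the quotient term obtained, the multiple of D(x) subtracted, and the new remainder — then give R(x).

Step 1: lead(21x⁴ + 23x³ − 2x² + 15x − 20) ÷ lead(D) = 21x⁴ ÷ 3x = 7x³. Subtract (7x³)·D = 21x⁴ + 35x³. Remainder: −12x³ − 2x² + 15x − 20.
Step 2: lead(−12x³ − 2x² + 15x − 20) ÷ lead(D) = −12x³ ÷ 3x = −4x². Subtract (−4x²)·D = −12x³ − 20x². Remainder: 18x² + 15x − 20.
Step 3: lead(18x² + 15x − 20) ÷ lead(D) = 18x² ÷ 3x = 6x. Subtract (6x)·D = 18x² + 30x. Remainder: −15x − 20.
Step 4: lead(−15x − 20) ÷ lead(D) = −15x ÷ 3x = −5. Subtract (−5)·D = −15x − 25. Remainder: 5.

R(x) = 5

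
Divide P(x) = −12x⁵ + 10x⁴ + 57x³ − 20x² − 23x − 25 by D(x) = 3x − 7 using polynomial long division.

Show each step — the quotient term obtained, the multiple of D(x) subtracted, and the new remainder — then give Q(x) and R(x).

Q(x) = −4x⁴ − 6x³ + 5x² + 5x + 4; R(x) = 3

Step 1: lead(−12x⁵ + 10x⁴ + 57x³ − 20x² − 23x − 25) ÷ lead(D) = −12x⁵ ÷ 3x = −4x⁴. Subtract (−4x⁴)·D = −12x⁵ + 28x⁴. Remainder: −18x⁴ + 57x³ − 20x² − 23x − 25.
Step 2: lead(−18x⁴ + 57x³ − 20x² − 23x − 25) ÷ lead(D) = −18x⁴ ÷ 3x = −6x³. Subtract (−6x³)·D = −18x⁴ + 42x³. Remainder: 15x³ − 20x² − 23x − 25.
Step 3: lead(15x³ − 20x² − 23x − 25) ÷ lead(D) = 15x³ ÷ 3x = 5x². Subtract (5x²)·D = 15x³ − 35x². Remainder: 15x² − 23x − 25.
Step 4: lead(15x² − 23x − 25) ÷ lead(D) = 15x² ÷ 3x = 5x. Subtract (5x)·D = 15x² − 35x. Remainder: 12x − 25.
Step 5: lead(12x − 25) ÷ lead(D) = 12x ÷ 3x = 4. Subtract (4)·D = 12x − 28. Remainder: 3.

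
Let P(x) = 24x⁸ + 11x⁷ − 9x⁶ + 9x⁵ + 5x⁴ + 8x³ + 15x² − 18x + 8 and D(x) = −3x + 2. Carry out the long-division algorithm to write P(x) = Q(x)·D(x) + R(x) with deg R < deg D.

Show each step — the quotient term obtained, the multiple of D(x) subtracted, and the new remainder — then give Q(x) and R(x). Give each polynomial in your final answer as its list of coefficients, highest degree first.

Step 1: lead(24x⁸ + 11x⁷ − 9x⁶ + 9x⁵ + 5x⁴ + 8x³ + 15x² − 18x + 8) ÷ lead(D) = 24x⁸ ÷ −3x = −8x⁷. Subtract (−8x⁷)·D = 24x⁸ − 16x⁷. Remainder: 27x⁷ − 9x⁶ + 9x⁵ + 5x⁴ + 8x³ + 15x² − 18x + 8.
Step 2: lead(27x⁷ − 9x⁶ + 9x⁵ + 5x⁴ + 8x³ + 15x² − 18x + 8) ÷ lead(D) = 27x⁷ ÷ −3x = −9x⁶. Subtract (−9x⁶)·D = 27x⁷ − 18x⁶. Remainder: 9x⁶ + 9x⁵ + 5x⁴ + 8x³ + 15x² − 18x + 8.
Step 3: lead(9x⁶ + 9x⁵ + 5x⁴ + 8x³ + 15x² − 18x + 8) ÷ lead(D) = 9x⁶ ÷ −3x = −3x⁵. Subtract (−3x⁵)·D = 9x⁶ − 6x⁵. Remainder: 15x⁵ + 5x⁴ + 8x³ + 15x² − 18x + 8.
Step 4: lead(15x⁵ + 5x⁴ + 8x³ + 15x² − 18x + 8) ÷ lead(D) = 15x⁵ ÷ −3x = −5x⁴. Subtract (−5x⁴)·D = 15x⁵ − 10x⁴. Remainder: 15x⁴ + 8x³ + 15x² − 18x + 8.
Step 5: lead(15x⁴ + 8x³ + 15x² − 18x + 8) ÷ lead(D) = 15x⁴ ÷ −3x = −5x³. Subtract (−5x³)·D = 15x⁴ − 10x³. Remainder: 18x³ + 15x² − 18x + 8.
Step 6: lead(18x³ + 15x² − 18x + 8) ÷ lead(D) = 18x³ ÷ −3x = −6x². Subtract (−6x²)·D = 18x³ − 12x². Remainder: 27x² − 18x + 8.
Step 7: lead(27x² − 18x + 8) ÷ lead(D) = 27x² ÷ −3x = −9x. Subtract (−9x)·D = 27x² − 18x. Remainder: 8.

Q = [-8, -9, -3, -5, -5, -6, -9, 0]; R = [8]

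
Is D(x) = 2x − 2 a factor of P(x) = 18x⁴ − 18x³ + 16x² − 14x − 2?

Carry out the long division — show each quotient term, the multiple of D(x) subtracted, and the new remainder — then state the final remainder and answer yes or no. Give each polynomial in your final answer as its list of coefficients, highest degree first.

R = [0], so D(x) is a factor of P(x). yes

Step 1: lead(18x⁴ − 18x³ + 16x² − 14x − 2) ÷ lead(D) = 18x⁴ ÷ 2x = 9x³. Subtract (9x³)·D = 18x⁴ − 18x³. Remainder: 16x² − 14x − 2.
Step 2: lead(16x² − 14x − 2) ÷ lead(D) = 16x² ÷ 2x = 8x. Subtract (8x)·D = 16x² − 16x. Remainder: 2x − 2.
Step 3: lead(2x − 2) ÷ lead(D) = 2x ÷ 2x = 1. Subtract (1)·D = 2x − 2. Remainder: 0.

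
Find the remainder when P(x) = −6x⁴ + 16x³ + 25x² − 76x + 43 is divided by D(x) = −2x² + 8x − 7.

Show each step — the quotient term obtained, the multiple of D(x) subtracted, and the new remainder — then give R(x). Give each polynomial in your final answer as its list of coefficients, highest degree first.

Step 1: lead(−6x⁴ + 16x³ + 25x² − 76x + 43) ÷ lead(D) = −6x⁴ ÷ −2x² = 3x². Subtract (3x²)·D = −6x⁴ + 24x³ − 21x². Remainder: −8x³ + 46x² − 76x + 43.
Step 2: lead(−8x³ + 46x² − 76x + 43) ÷ lead(D) = −8x³ ÷ −2x² = 4x. Subtract (4x)·D = −8x³ + 32x² − 28x. Remainder: 14x² − 48x + 43.
Step 3: lead(14x² − 48x + 43) ÷ lead(D) = 14x² ÷ −2x² = −7. Subtract (−7)·D = 14x² − 56x + 49. Remainder: 8x − 6.

R = [8, -6]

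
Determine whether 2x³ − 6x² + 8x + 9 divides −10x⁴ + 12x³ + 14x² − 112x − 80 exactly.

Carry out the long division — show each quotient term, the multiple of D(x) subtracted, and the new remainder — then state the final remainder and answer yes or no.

R(x) = 5x + 1, so D(x) is not a factor of P(x). no

Step 1: lead(−10x⁴ + 12x³ + 14x² − 112x − 80) ÷ lead(D) = −10x⁴ ÷ 2x³ = −5x. Subtract (−5x)·D = −10x⁴ + 30x³ − 40x² − 45x. Remainder: −18x³ + 54x² − 67x − 80.
Step 2: lead(−18x³ + 54x² − 67x − 80) ÷ lead(D) = −18x³ ÷ 2x³ = −9. Subtract (−9)·D = −18x³ + 54x² − 72x − 81. Remainder: 5x + 1.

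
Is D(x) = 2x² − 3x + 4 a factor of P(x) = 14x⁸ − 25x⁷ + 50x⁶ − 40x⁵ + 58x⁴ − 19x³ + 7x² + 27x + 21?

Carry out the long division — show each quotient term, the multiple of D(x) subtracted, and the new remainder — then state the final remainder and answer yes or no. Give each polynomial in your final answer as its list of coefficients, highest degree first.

Step 1: lead(14x⁸ − 25x⁷ + 50x⁶ − 40x⁵ + 58x⁴ − 19x³ + 7x² + 27x + 21) ÷ lead(D) = 14x⁸ ÷ 2x² = 7x⁶. Subtract (7x⁶)·D = 14x⁸ − 21x⁷ + 28x⁶. Remainder: −4x⁷ + 22x⁶ − 40x⁵ + 58x⁴ − 19x³ + 7x² + 27x + 21.
Step 2: lead(−4x⁷ + 22x⁶ − 40x⁵ + 58x⁴ − 19x³ + 7x² + 27x + 21) ÷ lead(D) = −4x⁷ ÷ 2x² = −2x⁵. Subtract (−2x⁵)·D = −4x⁷ + 6x⁶ − 8x⁵. Remainder: 16x⁶ − 32x⁵ + 58x⁴ − 19x³ + 7x² + 27x + 21.
Step 3: lead(16x⁶ − 32x⁵ + 58x⁴ − 19x³ + 7x² + 27x + 21) ÷ lead(D) = 16x⁶ ÷ 2x² = 8x⁴. Subtract (8x⁴)·D = 16x⁶ − 24x⁵ + 32x⁴. Remainder: −8x⁵ + 26x⁴ − 19x³ + 7x² + 27x + 21.
Step 4: lead(−8x⁵ + 26x⁴ − 19x³ + 7x² + 27x + 21) ÷ lead(D) = −8x⁵ ÷ 2x² = −4x³. Subtract (−4x³)·D = −8x⁵ + 12x⁴ − 16x³. Remainder: 14x⁴ − 3x³ + 7x² + 27x + 21.
Step 5: lead(14x⁴ − 3x³ + 7x² + 27x + 21) ÷ lead(D) = 14x⁴ ÷ 2x² = 7x². Subtract (7x²)·D = 14x⁴ − 21x³ + 28x². Remainder: 18x³ − 21x² + 27x + 21.
Step 6: lead(18x³ − 21x² + 27x + 21) ÷ lead(D) = 18x³ ÷ 2x² = 9x. Subtract (9x)·D = 18x³ − 27x² + 36x. Remainder: 6x² − 9x + 21.
Step 7: lead(6x² − 9x + 21) ÷ lead(D) = 6x² ÷ 2x² = 3. Subtract (3)·D = 6x² − 9x + 12. Remainder: 9.

R = [9], so D(x) is not a factor of P(x). no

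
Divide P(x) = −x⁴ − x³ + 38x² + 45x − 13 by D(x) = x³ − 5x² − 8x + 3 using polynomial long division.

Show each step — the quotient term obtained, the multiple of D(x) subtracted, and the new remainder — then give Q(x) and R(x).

Step 1: lead(−x⁴ − x³ + 38x² + 45x − 13) ÷ lead(D) = −x⁴ ÷ x³ = −x. Subtract (−x)·D = −x⁴ + 5x³ + 8x² − 3x. Remainder: −6x³ + 30x² + 48x − 13.
Step 2: lead(−6x³ + 30x² + 48x − 13) ÷ lead(D) = −6x³ ÷ x³ = −6. Subtract (−6)·D = −6x³ + 30x² + 48x − 18. Remainder: 5.

Q(x) = −x − 6; R(x) = 5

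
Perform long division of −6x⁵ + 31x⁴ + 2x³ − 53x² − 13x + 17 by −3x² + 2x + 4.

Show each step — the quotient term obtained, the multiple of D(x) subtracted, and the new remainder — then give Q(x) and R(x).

Q(x) = 2x³ − 9x² − 4x + 3; R(x) = −3x + 5

Step 1: lead(−6x⁵ + 31x⁴ + 2x³ − 53x² − 13x + 17) ÷ lead(D) = −6x⁵ ÷ −3x² = 2x³. Subtract (2x³)·D = −6x⁵ + 4x⁴ + 8x³. Remainder: 27x⁴ − 6x³ − 53x² − 13x + 17.
Step 2: lead(27x⁴ − 6x³ − 53x² − 13x + 17) ÷ lead(D) = 27x⁴ ÷ −3x² = −9x². Subtract (−9x²)·D = 27x⁴ − 18x³ − 36x². Remainder: 12x³ − 17x² − 13x + 17.
Step 3: lead(12x³ − 17x² − 13x + 17) ÷ lead(D) = 12x³ ÷ −3x² = −4x. Subtract (−4x)·D = 12x³ − 8x² − 16x. Remainder: −9x² + 3x + 17.
Step 4: lead(−9x² + 3x + 17) ÷ lead(D) = −9x² ÷ −3x² = 3. Subtract (3)·D = −9x² + 6x + 12. Remainder: −3x + 5.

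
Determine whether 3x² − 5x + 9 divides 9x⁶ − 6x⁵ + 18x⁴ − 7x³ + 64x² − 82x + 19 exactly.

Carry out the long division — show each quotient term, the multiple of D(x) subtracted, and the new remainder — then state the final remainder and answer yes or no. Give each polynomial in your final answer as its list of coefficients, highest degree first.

R = [1], so D(x) is not a factor of P(x). no

Step 1: lead(9x⁶ − 6x⁵ + 18x⁴ − 7x³ + 64x² − 82x + 19) ÷ lead(D) = 9x⁶ ÷ 3x² = 3x⁴. Subtract (3x⁴)·D = 9x⁶ − 15x⁵ + 27x⁴. Remainder: 9x⁵ − 9x⁴ − 7x³ + 64x² − 82x + 19.
Step 2: lead(9x⁵ − 9x⁴ − 7x³ + 64x² − 82x + 19) ÷ lead(D) = 9x⁵ ÷ 3x² = 3x³. Subtract (3x³)·D = 9x⁵ − 15x⁴ + 27x³. Remainder: 6x⁴ − 34x³ + 64x² − 82x + 19.
Step 3: lead(6x⁴ − 34x³ + 64x² − 82x + 19) ÷ lead(D) = 6x⁴ ÷ 3x² = 2x². Subtract (2x²)·D = 6x⁴ − 10x³ + 18x². Remainder: −24x³ + 46x² − 82x + 19.
Step 4: lead(−24x³ + 46x² − 82x + 19) ÷ lead(D) = −24x³ ÷ 3x² = −8x. Subtract (−8x)·D = −24x³ + 40x² − 72x. Remainder: 6x² − 10x + 19.
Step 5: lead(6x² − 10x + 19) ÷ lead(D) = 6x² ÷ 3x² = 2. Subtract (2)·D = 6x² − 10x + 18. Remainder: 1.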